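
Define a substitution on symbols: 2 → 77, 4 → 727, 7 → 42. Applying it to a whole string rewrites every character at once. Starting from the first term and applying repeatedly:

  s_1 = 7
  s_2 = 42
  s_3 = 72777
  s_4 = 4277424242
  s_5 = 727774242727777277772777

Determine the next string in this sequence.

Rewriting the 24 symbols of 727774242727777277772777 one by one yields 42 77 42 42 42 727 77 727 77 42 77 42 42 42 42 77 42 42 42 42 77 42 42 42; concatenated:

42774242427277772777427742424242774242424277424242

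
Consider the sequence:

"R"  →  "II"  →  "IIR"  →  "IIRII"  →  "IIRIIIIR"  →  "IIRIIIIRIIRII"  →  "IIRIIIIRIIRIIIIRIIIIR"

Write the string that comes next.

Each term (from the third on) is the previous term followed by the one before it: term 3 = II·R = IIR.
So term 8 is IIRIIIIRIIRIIIIRIIIIR·IIRIIIIRIIRII.

IIRIIIIRIIRIIIIRIIIIRIIRIIIIRIIRII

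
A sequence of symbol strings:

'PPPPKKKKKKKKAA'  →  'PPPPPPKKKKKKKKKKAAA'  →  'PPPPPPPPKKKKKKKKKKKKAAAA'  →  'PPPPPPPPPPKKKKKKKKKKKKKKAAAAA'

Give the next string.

Reading off run lengths: P runs 4, 6, 8, 10; K runs 8, 10, 12, 14; A runs 2, 3, 4, 5 — each is linear in n, where the shown terms are n = 3, 4, 5, 6.
For the next term, n = 7, so the run lengths are 12, 16, 6.

PPPPPPPPPPPPKKKKKKKKKKKKKKKKAAAAAA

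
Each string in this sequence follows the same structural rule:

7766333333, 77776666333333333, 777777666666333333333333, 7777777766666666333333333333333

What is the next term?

77777777776666666666333333333333333333

Term n consists of 2n 7's, followed by 2n 6's, followed by 3n+3 3's (n = 1, 2, …).
At n = 5 the blocks have lengths 10, 10, 18.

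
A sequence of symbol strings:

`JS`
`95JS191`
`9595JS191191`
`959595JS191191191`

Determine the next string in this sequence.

s(k+1) = 95·s(k)·191, so each term gains 95 as a prefix and 191 as a suffix.
Applying this once more to 959595JS191191191:

95959595JS191191191191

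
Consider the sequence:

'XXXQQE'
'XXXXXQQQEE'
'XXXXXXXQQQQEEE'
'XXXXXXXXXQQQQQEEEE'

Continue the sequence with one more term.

XXXXXXXXXXXQQQQQQEEEEE

Term n consists of 2n+1 X's, followed by n+1 Q's, followed by n E's (n = 1, 2, …).
At n = 5 the blocks have lengths 11, 6, 5.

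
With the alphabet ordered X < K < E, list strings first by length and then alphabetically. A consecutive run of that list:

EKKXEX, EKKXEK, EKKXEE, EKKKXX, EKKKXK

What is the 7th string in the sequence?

Advancing 2 positions from EKKKXK through EKKKXK → EKKKXE reaches term 7.

EKKKKX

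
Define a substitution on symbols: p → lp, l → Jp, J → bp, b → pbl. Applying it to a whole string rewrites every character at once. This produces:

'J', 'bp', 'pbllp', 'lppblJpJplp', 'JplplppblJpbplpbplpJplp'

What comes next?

Rewriting the 23 symbols of JplplppblJpbplpbplpJplp one by one yields bp lp Jp lp Jp lp lp pbl Jp bp lp pbl lp Jp lp pbl lp Jp lp bp lp Jp lp; concatenated:

bplpJplpJplplppblJpbplppbllpJplppbllpJplpbplpJplp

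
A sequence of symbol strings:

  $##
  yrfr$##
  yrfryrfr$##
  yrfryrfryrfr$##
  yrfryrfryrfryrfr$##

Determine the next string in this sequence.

yrfryrfryrfryrfryrfr$##

Every step adds yrfr at the front: s(k+1) = yrfr·s(k).
One more step from yrfryrfryrfryrfr$## gives the answer.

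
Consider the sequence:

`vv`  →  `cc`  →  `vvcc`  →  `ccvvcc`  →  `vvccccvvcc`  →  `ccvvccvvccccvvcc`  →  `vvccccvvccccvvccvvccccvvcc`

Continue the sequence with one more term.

ccvvccvvccccvvccvvccccvvccccvvccvvccccvvcc

Each term (from the third on) is the two preceding terms concatenated in order: term 3 = vv·cc = vvcc.
The next term joins ccvvccvvccccvvcc and vvccccvvccccvvccvvccccvvcc.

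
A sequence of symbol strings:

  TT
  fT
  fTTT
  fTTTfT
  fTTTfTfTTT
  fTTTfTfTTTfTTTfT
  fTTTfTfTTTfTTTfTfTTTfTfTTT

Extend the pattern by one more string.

fTTTfTfTTTfTTTfTfTTTfTfTTTfTTTfTfTTTfTTTfT

From term 3 onward, concatenate the last term with the second-to-last: fT·TT = fTTT, fTTT·fT = fTTTfT, …
So term 8 is fTTTfTfTTTfTTTfTfTTTfTfTTT·fTTTfTfTTTfTTTfT.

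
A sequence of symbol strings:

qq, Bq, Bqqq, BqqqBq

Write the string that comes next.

BqqqBqBqqq

This is a Fibonacci-style word recurrence s(k) = s(k−1)·s(k−2): e.g. Bq·qq = Bqqq.
So term 5 is BqqqBq·Bqqq.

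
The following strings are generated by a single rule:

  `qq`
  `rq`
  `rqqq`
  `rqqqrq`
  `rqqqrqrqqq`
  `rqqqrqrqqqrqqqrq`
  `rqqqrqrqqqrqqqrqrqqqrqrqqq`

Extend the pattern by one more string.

rqqqrqrqqqrqqqrqrqqqrqrqqqrqqqrqrqqqrqqqrq

From term 3 onward, concatenate the last term with the second-to-last: rq·qq = rqqq, rqqq·rq = rqqqrq, …
So term 8 is rqqqrqrqqqrqqqrqrqqqrqrqqq·rqqqrqrqqqrqqqrq.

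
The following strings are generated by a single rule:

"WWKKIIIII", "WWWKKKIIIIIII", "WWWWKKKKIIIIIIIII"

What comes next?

The n-th term is n W's then n K's then 2n+1 I's, where the shown terms are n = 2, 3, 4.
At n = 5 the blocks have lengths 5, 5, 11.

WWWWWKKKKKIIIIIIIIIII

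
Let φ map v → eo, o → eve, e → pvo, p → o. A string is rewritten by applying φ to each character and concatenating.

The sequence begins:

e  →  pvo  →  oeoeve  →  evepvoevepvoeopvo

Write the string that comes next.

Replace each of the 17 characters of evepvoevepvoeopvo in place — pvo eo pvo o eo eve pvo eo pvo o eo eve pvo eve o eo eve — and concatenate.

pvoeopvooeoevepvoeopvooeoevepvoeveoeoeve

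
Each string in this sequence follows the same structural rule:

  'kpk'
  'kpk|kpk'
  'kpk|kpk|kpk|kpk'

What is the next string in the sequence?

s(k+1) = s(k)·|·s(k) — each term doubles the last with '|' between the halves.
Doubling kpk|kpk|kpk|kpk with '|' between the halves:

kpk|kpk|kpk|kpk|kpk|kpk|kpk|kpk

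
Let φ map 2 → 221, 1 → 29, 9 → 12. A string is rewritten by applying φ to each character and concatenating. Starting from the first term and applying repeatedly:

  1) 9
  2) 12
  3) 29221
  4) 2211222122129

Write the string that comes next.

2212212929221221221292212212922112

φ(2211222122129) expands symbol-by-symbol to 221 221 29 29 221 221 221 29 221 221 29 221 12; joining the 13 pieces gives the next term.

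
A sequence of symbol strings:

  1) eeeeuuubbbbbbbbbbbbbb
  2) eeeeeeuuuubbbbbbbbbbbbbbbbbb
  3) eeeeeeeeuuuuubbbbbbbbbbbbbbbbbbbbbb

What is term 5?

eeeeeeeeeeeeuuuuuuubbbbbbbbbbbbbbbbbbbbbbbbbbbbbb

The n-th term is 2n-2 e's then n u's then 4n+2 b's, where the shown terms are n = 3, 4, 5.
For term 5, n = 7, so the run lengths are 12, 7, 30.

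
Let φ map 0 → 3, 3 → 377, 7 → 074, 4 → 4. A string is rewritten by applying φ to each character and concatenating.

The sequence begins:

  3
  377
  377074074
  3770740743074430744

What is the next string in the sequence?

Rewriting the 19 symbols of 3770740743074430744 one by one yields 377 074 074 3 074 4 3 074 4 377 3 074 4 4 377 3 074 4 4; concatenated:

3770740743074430744377307444377307444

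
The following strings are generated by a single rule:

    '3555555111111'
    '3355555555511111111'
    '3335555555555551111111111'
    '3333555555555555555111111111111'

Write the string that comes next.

3333355555555555555555511111111111111

Each string has the form 3^{n-1} 5^{3n} 1^{2n+2}, where the shown terms are n = 2, 3, 4, 5.
For the next term, n = 6, so the run lengths are 5, 18, 14.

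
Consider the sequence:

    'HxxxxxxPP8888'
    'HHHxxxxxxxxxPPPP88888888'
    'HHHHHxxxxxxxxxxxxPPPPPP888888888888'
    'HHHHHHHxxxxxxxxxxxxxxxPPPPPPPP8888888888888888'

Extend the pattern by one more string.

Term n consists of 2n-1 H's, followed by 3n+3 x's, followed by 2n P's, followed by 4n 8's (n = 1, 2, …).
For the next term, n = 5, so the run lengths are 9, 18, 10, 20.

HHHHHHHHHxxxxxxxxxxxxxxxxxxPPPPPPPPPP88888888888888888888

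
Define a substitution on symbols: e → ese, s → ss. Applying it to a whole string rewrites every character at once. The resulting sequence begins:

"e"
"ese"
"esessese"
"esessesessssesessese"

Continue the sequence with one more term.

esessesessssesessesessssssssesessesessssesessese

Applying the rule to each of the 20 symbols of esessesessssesessese gives the pieces ese ss ese ss ss ese ss ese ss ss ss ss ese ss ese ss ss ese ss ese, which concatenate to the answer.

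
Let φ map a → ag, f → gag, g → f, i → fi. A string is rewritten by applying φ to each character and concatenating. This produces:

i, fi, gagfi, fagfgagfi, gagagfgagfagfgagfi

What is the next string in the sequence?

Rewriting the 18 symbols of gagagfgagfagfgagfi one by one yields f ag f ag f gag f ag f gag ag f gag f ag f gag fi; concatenated:

fagfagfgagfagfgagagfgagfagfgagfi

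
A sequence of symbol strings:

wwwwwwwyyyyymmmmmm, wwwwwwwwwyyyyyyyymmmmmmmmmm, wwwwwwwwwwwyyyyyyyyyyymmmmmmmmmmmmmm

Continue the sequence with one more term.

Term n consists of 2n+3 w's, followed by 3n-1 y's, followed by 4n-2 m's, where the shown terms are n = 2, 3, 4.
At n = 5 the blocks have lengths 13, 14, 18.

wwwwwwwwwwwwwyyyyyyyyyyyyyymmmmmmmmmmmmmmmmmm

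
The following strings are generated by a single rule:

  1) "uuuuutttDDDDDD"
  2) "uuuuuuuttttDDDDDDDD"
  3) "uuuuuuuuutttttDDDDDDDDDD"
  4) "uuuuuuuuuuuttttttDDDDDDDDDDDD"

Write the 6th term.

The n-th term is 2n+1 u's then n+1 t's then 2n+2 D's, where the shown terms are n = 2, 3, 4, 5.
For term 6, n = 7, so the run lengths are 15, 8, 16.

uuuuuuuuuuuuuuuttttttttDDDDDDDDDDDDDDDD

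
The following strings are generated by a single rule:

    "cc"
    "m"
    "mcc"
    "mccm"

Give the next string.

mccmmcc

Each term (from the third on) is the previous term followed by the one before it: term 3 = m·cc = mcc.
So term 5 is mccm·mcc.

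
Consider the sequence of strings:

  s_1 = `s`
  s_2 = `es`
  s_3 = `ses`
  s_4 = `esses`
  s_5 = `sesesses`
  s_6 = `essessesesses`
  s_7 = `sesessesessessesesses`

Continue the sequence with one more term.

essessesessessesessesessessesesses

Each term (from the third on) is the two preceding terms concatenated in order: term 3 = s·es = ses.
The next term joins essessesesses and sesessesessessesesses.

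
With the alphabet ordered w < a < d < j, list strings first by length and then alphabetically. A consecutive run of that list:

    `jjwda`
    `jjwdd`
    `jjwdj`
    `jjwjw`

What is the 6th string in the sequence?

jjwjd

Advancing 2 positions from jjwjw through jjwjw → jjwja reaches term 6.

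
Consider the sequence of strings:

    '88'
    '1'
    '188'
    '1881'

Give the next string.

1881188

From term 3 onward, concatenate the last term with the second-to-last: 1·88 = 188, 188·1 = 1881, …
The next term joins 1881 and 188.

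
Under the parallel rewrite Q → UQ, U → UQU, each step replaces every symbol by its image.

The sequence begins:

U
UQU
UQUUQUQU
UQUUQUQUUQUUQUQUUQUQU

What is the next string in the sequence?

φ(UQUUQUQUUQUUQUQUUQUQU) expands symbol-by-symbol to UQU UQ UQU UQU UQ UQU UQ UQU UQU UQ UQU UQU UQ UQU UQ UQU UQU UQ UQU UQ UQU; joining the 21 pieces gives the next term.

UQUUQUQUUQUUQUQUUQUQUUQUUQUQUUQUUQUQUUQUQUUQUUQUQUUQUQU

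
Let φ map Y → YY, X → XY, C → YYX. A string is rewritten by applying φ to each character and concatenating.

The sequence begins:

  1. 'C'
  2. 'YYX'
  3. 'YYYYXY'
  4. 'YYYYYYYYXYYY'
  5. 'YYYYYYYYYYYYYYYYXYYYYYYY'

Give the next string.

φ(YYYYYYYYYYYYYYYYXYYYYYYY) expands symbol-by-symbol to YY YY YY YY YY YY YY YY YY YY YY YY YY YY YY YY XY YY YY YY YY YY YY YY; joining the 24 pieces gives the next term.

YYYYYYYYYYYYYYYYYYYYYYYYYYYYYYYYXYYYYYYYYYYYYYYY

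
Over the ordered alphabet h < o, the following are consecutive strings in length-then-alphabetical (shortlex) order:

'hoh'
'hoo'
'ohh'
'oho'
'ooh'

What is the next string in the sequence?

Treat ooh as a base-2 numeral over the given alphabet and add one, carrying through any trailing o's.

ooo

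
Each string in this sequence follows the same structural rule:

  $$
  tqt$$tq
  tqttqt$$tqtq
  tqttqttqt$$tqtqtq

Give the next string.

Each term wraps the previous one in tqt on the left and tq on the right.
Applying this once more to tqttqttqt$$tqtqtq:

tqttqttqttqt$$tqtqtqtq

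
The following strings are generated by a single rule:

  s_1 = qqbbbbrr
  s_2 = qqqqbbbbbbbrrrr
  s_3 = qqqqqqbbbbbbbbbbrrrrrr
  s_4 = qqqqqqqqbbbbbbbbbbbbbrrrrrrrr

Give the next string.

Reading off run lengths: q runs 2, 4, 6, 8; b runs 4, 7, 10, 13; r runs 2, 4, 6, 8 — each is linear in n (n = 1, 2, …).
For the next term, n = 5, so the run lengths are 10, 16, 10.

qqqqqqqqqqbbbbbbbbbbbbbbbbrrrrrrrrrr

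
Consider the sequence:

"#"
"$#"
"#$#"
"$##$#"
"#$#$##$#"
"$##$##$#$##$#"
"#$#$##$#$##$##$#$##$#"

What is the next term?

$##$##$#$##$##$#$##$#$##$##$#$##$#

From term 3 onward, concatenate the second-to-last term with the last: #·$# = #$#, $#·#$# = $##$#, …
So term 8 is $##$##$#$##$#·#$#$##$#$##$##$#$##$#.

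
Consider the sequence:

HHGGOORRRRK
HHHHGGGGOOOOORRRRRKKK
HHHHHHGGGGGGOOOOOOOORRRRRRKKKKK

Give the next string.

Each string has the form H^{2n} G^{2n} O^{3n-1} R^{n+3} K^{2n-1} (n = 1, 2, …).
Setting n = 4 gives 8, 8, 11, 7, 7 characters in each block.

HHHHHHHHGGGGGGGGOOOOOOOOOOORRRRRRRKKKKKKK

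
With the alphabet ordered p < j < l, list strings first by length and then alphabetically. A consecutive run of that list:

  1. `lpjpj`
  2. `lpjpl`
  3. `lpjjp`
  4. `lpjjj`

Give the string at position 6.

Advancing 2 positions from lpjjj through lpjjj → lpjjl reaches term 6.

lpjlp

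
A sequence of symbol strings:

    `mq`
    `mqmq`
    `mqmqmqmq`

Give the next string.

mqmqmqmqmqmqmqmq

s(k+1) = s(k)·s(k) — each term doubles the last.
So the next term is two copies of mqmqmqmq.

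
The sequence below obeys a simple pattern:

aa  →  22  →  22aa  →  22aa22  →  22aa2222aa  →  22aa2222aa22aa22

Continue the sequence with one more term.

Each term (from the third on) is the previous term followed by the one before it: term 3 = 22·aa = 22aa.
The next term joins 22aa2222aa22aa22 and 22aa2222aa.

22aa2222aa22aa2222aa2222aa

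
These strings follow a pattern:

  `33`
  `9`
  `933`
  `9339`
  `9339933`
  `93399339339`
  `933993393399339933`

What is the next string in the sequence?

This is a Fibonacci-style word recurrence s(k) = s(k−1)·s(k−2): e.g. 9·33 = 933.
So term 8 is 933993393399339933·93399339339.

93399339339933993393399339339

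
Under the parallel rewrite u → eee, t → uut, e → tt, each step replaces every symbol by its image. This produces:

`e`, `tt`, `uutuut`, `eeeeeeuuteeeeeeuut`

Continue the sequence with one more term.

Replace each of the 18 characters of eeeeeeuuteeeeeeuut in place — tt tt tt tt tt tt eee eee uut tt tt tt tt tt tt eee eee uut — and concatenate.

tttttttttttteeeeeeuuttttttttttttteeeeeeuut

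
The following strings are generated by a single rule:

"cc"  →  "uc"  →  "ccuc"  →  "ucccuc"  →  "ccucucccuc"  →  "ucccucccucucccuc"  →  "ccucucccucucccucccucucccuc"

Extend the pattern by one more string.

ucccucccucucccucccucucccucucccucccucucccuc

From term 3 onward, concatenate the second-to-last term with the last: cc·uc = ccuc, uc·ccuc = ucccuc, …
Continuing: ucccucccucucccuc · ccucucccucucccucccucucccuc gives term 8.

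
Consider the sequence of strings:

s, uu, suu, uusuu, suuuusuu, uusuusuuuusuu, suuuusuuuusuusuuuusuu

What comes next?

This is a Fibonacci-style word recurrence s(k) = s(k−2)·s(k−1): e.g. s·uu = suu.
Continuing: uusuusuuuusuu · suuuusuuuusuusuuuusuu gives term 8.

uusuusuuuusuusuuuusuuuusuusuuuusuu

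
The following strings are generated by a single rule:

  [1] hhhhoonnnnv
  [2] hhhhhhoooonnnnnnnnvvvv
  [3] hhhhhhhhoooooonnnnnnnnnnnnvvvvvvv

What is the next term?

Each string has the form h^{2n+2} o^{2n} n^{4n} v^{3n-2} (n = 1, 2, …).
For the next term, n = 4, so the run lengths are 10, 8, 16, 10.

hhhhhhhhhhoooooooonnnnnnnnnnnnnnnnvvvvvvvvvv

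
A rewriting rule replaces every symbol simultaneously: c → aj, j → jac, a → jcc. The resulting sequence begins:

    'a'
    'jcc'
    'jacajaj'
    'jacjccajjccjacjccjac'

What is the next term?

jacjccajjacajajjccjacjacajajjacjccajjacajajjacjccaj

Applying the rule to each of the 20 symbols of jacjccajjccjacjccjac gives the pieces jac jcc aj jac aj aj jcc jac jac aj aj jac jcc aj jac aj aj jac jcc aj, which concatenate to the answer.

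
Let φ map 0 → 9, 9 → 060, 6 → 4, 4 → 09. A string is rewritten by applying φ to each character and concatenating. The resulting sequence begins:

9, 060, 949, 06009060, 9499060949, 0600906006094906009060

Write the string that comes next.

φ(0600906006094906009060) expands symbol-by-symbol to 9 4 9 9 060 9 4 9 9 4 9 060 09 060 9 4 9 9 060 9 4 9; joining the 22 pieces gives the next term.

9499060949949060090609499060949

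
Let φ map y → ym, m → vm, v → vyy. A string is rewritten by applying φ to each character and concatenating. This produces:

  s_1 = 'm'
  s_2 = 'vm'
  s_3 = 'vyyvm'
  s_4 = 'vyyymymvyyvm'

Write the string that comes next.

vyyymymymvmymvmvyyymymvyyvm

Apply φ to vyyymymvyyvm symbol by symbol: v→vyy, y→ym, y→ym, y→ym, m→vm, y→ym, m→vm, v→vyy, y→ym, y→ym, v→vyy, m→vm; joined: vyy ym ym ym vm ym vm vyy ym ym vyy vm.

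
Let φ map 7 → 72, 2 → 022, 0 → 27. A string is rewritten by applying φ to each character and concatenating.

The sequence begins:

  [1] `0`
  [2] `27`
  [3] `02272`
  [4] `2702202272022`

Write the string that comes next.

Rewriting the 13 symbols of 2702202272022 one by one yields 022 72 27 022 022 27 022 022 72 022 27 022 022; concatenated:

0227227022022270220227202227022022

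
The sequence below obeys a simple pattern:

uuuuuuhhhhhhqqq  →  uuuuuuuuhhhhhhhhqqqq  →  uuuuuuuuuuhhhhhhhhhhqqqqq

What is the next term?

uuuuuuuuuuuuhhhhhhhhhhhhqqqqqq

Each string has the form u^{2n} h^{2n} q^{n}, where the shown terms are n = 3, 4, 5.
Setting n = 6 gives 12, 12, 6 characters in each block.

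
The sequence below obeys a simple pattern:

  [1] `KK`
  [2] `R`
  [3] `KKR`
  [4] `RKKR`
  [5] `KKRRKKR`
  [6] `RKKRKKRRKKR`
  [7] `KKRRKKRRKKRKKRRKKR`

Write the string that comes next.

RKKRKKRRKKRKKRRKKRRKKRKKRRKKR

From term 3 onward, concatenate the second-to-last term with the last: KK·R = KKR, R·KKR = RKKR, …
The next term joins RKKRKKRRKKR and KKRRKKRRKKRKKRRKKR.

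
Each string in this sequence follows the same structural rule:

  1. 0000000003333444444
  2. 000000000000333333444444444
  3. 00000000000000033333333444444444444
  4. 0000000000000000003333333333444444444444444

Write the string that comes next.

000000000000000000000333333333333444444444444444444

Each string has the form 0^{3n+3} 3^{2n} 4^{3n}, where the shown terms are n = 2, 3, 4, 5.
At n = 6 the blocks have lengths 21, 12, 18.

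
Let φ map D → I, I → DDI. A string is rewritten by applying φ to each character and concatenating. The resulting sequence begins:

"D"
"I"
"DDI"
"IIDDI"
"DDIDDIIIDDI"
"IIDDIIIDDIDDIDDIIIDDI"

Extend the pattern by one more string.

Rewriting the 21 symbols of IIDDIIIDDIDDIDDIIIDDI one by one yields DDI DDI I I DDI DDI DDI I I DDI I I DDI I I DDI DDI DDI I I DDI; concatenated:

DDIDDIIIDDIDDIDDIIIDDIIIDDIIIDDIDDIDDIIIDDI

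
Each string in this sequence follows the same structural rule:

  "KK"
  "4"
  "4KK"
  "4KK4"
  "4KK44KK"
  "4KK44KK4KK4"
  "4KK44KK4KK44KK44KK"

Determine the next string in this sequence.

4KK44KK4KK44KK44KK4KK44KK4KK4

This is a Fibonacci-style word recurrence s(k) = s(k−1)·s(k−2): e.g. 4·KK = 4KK.
So term 8 is 4KK44KK4KK44KK44KK·4KK44KK4KK4.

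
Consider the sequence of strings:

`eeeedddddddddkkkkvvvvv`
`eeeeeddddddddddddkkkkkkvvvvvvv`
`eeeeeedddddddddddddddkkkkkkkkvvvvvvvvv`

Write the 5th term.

eeeeeeeedddddddddddddddddddddkkkkkkkkkkkkvvvvvvvvvvvvv

Reading off run lengths: e runs 4, 5, 6; d runs 9, 12, 15; k runs 4, 6, 8; v runs 5, 7, 9 — each is linear in n, where the shown terms are n = 2, 3, 4.
At n = 6 the blocks have lengths 8, 21, 12, 13.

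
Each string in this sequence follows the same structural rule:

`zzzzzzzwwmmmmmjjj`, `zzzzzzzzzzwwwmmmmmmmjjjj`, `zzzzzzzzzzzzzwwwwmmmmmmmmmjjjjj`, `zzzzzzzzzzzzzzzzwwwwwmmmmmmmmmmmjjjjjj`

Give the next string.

The n-th term is 3n+1 z's then n w's then 2n+1 m's then n+1 j's, where the shown terms are n = 2, 3, 4, 5.
Setting n = 6 gives 19, 6, 13, 7 characters in each block.

zzzzzzzzzzzzzzzzzzzwwwwwwmmmmmmmmmmmmmjjjjjjj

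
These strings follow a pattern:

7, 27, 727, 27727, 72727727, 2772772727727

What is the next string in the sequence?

From term 3 onward, concatenate the second-to-last term with the last: 7·27 = 727, 27·727 = 27727, …
Continuing: 72727727 · 2772772727727 gives term 7.

727277272772772727727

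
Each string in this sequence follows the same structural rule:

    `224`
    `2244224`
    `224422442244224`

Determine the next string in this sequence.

2244224422442244224422442244224

Each string is two copies of the previous one joined by '4'.
So the next term is two copies of 224422442244224 with '4' between the halves.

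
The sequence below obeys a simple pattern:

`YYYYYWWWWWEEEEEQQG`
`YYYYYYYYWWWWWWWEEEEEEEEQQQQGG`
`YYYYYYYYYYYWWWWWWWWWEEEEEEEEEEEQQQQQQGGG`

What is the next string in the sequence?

Each string has the form Y^{3n+2} W^{2n+3} E^{3n+2} Q^{2n} G^{n} (n = 1, 2, …).
For the next term, n = 4, so the run lengths are 14, 11, 14, 8, 4.

YYYYYYYYYYYYYYWWWWWWWWWWWEEEEEEEEEEEEEEQQQQQQQQGGGG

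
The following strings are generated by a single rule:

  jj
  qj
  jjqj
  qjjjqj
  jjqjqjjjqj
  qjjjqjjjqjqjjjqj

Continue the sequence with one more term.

Each term (from the third on) is the two preceding terms concatenated in order: term 3 = jj·qj = jjqj.
Continuing: jjqjqjjjqj · qjjjqjjjqjqjjjqj gives term 7.

jjqjqjjjqjqjjjqjjjqjqjjjqj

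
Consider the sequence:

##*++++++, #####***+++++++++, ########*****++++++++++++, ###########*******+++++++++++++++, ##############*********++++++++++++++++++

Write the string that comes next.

Term n consists of 3n-1 #'s, followed by 2n-1 *'s, followed by 3n+3 +'s (n = 1, 2, …).
At n = 6 the blocks have lengths 17, 11, 21.

#################***********+++++++++++++++++++++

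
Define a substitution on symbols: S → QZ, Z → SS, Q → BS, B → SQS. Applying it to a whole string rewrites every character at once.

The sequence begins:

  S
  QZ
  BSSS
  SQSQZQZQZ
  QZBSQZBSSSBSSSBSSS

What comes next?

Rewriting the 18 symbols of QZBSQZBSSSBSSSBSSS one by one yields BS SS SQS QZ BS SS SQS QZ QZ QZ SQS QZ QZ QZ SQS QZ QZ QZ; concatenated:

BSSSSQSQZBSSSSQSQZQZQZSQSQZQZQZSQSQZQZQZ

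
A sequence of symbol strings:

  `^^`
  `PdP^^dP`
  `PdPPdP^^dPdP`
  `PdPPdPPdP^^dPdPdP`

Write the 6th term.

Each term wraps the previous one in PdP on the left and dP on the right.
From PdPPdPPdP^^dPdPdP, 2 further steps: PdPPdPPdP^^dPdPdP → PdPPdPPdPPdP^^dPdPdPdP → (answer).

PdPPdPPdPPdPPdP^^dPdPdPdPdP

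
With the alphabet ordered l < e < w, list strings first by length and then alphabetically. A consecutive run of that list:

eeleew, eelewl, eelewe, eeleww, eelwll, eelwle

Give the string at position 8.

Advancing 2 positions from eelwle through eelwle → eelwlw reaches term 8.

eelwel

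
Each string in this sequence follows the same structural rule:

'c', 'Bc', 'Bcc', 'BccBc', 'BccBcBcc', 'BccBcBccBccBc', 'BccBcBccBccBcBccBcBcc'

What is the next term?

BccBcBccBccBcBccBcBccBccBcBccBccBc

This is a Fibonacci-style word recurrence s(k) = s(k−1)·s(k−2): e.g. Bc·c = Bcc.
So term 8 is BccBcBccBccBcBccBcBcc·BccBcBccBccBc.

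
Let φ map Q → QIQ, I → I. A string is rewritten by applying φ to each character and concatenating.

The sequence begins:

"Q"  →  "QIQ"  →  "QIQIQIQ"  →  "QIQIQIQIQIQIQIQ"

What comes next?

Applying the rule to each of the 15 symbols of QIQIQIQIQIQIQIQ gives the pieces QIQ I QIQ I QIQ I QIQ I QIQ I QIQ I QIQ I QIQ, which concatenate to the answer.

QIQIQIQIQIQIQIQIQIQIQIQIQIQIQIQ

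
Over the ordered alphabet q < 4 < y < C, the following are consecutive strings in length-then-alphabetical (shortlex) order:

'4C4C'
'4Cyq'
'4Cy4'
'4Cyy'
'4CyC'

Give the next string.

4CCq

Find the rightmost character of 4CyC below C, bump it to the next letter, and reset everything to its right to q.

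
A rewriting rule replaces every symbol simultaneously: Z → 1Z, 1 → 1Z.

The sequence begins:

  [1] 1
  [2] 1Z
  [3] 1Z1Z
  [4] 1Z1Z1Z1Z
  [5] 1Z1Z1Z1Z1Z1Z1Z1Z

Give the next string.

Replace each of the 16 characters of 1Z1Z1Z1Z1Z1Z1Z1Z in place — 1Z 1Z 1Z 1Z 1Z 1Z 1Z 1Z 1Z 1Z 1Z 1Z 1Z 1Z 1Z 1Z — and concatenate.

1Z1Z1Z1Z1Z1Z1Z1Z1Z1Z1Z1Z1Z1Z1Z1Z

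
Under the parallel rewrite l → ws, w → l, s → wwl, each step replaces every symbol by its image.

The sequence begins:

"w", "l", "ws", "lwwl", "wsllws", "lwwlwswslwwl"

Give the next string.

wsllwslwwllwwlwsllws

Apply φ to lwwlwswslwwl symbol by symbol: l→ws, w→l, w→l, l→ws, w→l, s→wwl, w→l, s→wwl, l→ws, w→l, w→l, l→ws; joined: ws l l ws l wwl l wwl ws l l ws.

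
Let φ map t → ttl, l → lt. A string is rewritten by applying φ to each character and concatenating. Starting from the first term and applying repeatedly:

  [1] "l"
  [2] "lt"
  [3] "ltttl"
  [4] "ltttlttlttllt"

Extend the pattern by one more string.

ltttlttlttlltttlttlltttlttlltltttl

φ(ltttlttlttllt) expands symbol-by-symbol to lt ttl ttl ttl lt ttl ttl lt ttl ttl lt lt ttl; joining the 13 pieces gives the next term.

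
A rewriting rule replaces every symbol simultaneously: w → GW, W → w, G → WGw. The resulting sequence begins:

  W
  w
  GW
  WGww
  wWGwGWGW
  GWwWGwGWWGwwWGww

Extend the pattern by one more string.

Rewriting the 16 symbols of GWwWGwGWWGwwWGww one by one yields WGw w GW w WGw GW WGw w w WGw GW GW w WGw GW GW; concatenated:

WGwwGWwWGwGWWGwwwWGwGWGWwWGwGWGW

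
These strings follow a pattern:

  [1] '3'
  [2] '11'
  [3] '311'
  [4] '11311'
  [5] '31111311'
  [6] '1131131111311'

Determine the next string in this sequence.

Each term (from the third on) is the two preceding terms concatenated in order: term 3 = 3·11 = 311.
So term 7 is 31111311·1131131111311.

311113111131131111311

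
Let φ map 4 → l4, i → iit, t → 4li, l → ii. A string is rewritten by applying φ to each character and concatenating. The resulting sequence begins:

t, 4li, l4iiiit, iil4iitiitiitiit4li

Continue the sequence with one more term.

Replace each of the 19 characters of iil4iitiitiitiit4li in place — iit iit ii l4 iit iit 4li iit iit 4li iit iit 4li iit iit 4li l4 ii iit — and concatenate.

iitiitiil4iitiit4liiitiit4liiitiit4liiitiit4lil4iiiit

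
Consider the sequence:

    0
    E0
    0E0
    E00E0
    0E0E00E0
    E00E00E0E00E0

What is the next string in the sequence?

0E0E00E0E00E00E0E00E0

Each term (from the third on) is the two preceding terms concatenated in order: term 3 = 0·E0 = 0E0.
So term 7 is 0E0E00E0·E00E00E0E00E0.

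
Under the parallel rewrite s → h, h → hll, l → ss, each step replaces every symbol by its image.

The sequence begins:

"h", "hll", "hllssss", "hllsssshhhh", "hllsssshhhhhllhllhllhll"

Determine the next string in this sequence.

Replace each of the 23 characters of hllsssshhhhhllhllhllhll in place — hll ss ss h h h h hll hll hll hll hll ss ss hll ss ss hll ss ss hll ss ss — and concatenate.

hllsssshhhhhllhllhllhllhllsssshllsssshllsssshllssss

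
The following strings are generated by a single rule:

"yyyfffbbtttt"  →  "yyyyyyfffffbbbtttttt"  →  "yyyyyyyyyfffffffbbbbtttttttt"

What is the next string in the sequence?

yyyyyyyyyyyyfffffffffbbbbbtttttttttt

The n-th term is 3n y's then 2n+1 f's then n+1 b's then 2n+2 t's (n = 1, 2, …).
Setting n = 4 gives 12, 9, 5, 10 characters in each block.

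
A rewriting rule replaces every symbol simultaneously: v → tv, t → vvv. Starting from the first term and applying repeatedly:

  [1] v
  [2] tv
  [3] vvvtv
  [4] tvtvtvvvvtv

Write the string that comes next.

vvvtvvvvtvvvvtvtvtvtvvvvtv

Rewriting each symbol of tvtvtvvvvtv: t→vvv, v→tv, t→vvv, v→tv, t→vvv, v→tv, v→tv, v→tv, v→tv, t→vvv, v→tv, which concatenates to vvv tv vvv tv vvv tv tv tv tv vvv tv.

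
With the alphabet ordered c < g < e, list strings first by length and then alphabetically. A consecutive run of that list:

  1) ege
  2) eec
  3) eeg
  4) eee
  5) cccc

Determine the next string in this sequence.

cccg

Treat cccc as a base-3 numeral over the given alphabet and add one, carrying through any trailing e's.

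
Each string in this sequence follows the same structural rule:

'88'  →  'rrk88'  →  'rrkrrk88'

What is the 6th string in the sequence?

Every step adds rrk at the front: s(k+1) = rrk·s(k).
From rrkrrk88, 3 further steps: rrkrrk88 → rrkrrkrrk88 → rrkrrkrrkrrk88 → (answer).

rrkrrkrrkrrkrrk88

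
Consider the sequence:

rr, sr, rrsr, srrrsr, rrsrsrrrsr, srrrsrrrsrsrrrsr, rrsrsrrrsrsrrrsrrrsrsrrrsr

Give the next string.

srrrsrrrsrsrrrsrrrsrsrrrsrsrrrsrrrsrsrrrsr

Each term (from the third on) is the two preceding terms concatenated in order: term 3 = rr·sr = rrsr.
So term 8 is srrrsrrrsrsrrrsr·rrsrsrrrsrsrrrsrrrsrsrrrsr.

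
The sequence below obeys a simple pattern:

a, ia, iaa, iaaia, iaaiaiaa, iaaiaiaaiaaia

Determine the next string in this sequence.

iaaiaiaaiaaiaiaaiaiaa

Each term (from the third on) is the previous term followed by the one before it: term 3 = ia·a = iaa.
The next term joins iaaiaiaaiaaia and iaaiaiaa.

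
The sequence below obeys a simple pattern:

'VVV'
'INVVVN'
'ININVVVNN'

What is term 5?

ININININVVVNNNN

s(k+1) = IN·s(k)·N, so each term gains IN as a prefix and N as a suffix.
From ININVVVNN, 2 further steps: ININVVVNN → INININVVVNNN → (answer).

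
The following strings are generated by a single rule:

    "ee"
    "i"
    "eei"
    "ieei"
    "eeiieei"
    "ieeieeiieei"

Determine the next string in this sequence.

From term 3 onward, concatenate the second-to-last term with the last: ee·i = eei, i·eei = ieei, …
So term 7 is eeiieei·ieeieeiieei.

eeiieeiieeieeiieei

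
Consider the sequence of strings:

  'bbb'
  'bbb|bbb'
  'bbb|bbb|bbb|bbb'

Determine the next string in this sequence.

Each string is two copies of the previous one joined by '|'.
One more doubling of bbb|bbb|bbb|bbb gives the answer.

bbb|bbb|bbb|bbb|bbb|bbb|bbb|bbb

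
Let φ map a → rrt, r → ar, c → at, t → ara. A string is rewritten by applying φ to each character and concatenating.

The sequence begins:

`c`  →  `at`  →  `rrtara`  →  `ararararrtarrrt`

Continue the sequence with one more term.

Applying the rule to each of the 15 symbols of ararararrtarrrt gives the pieces rrt ar rrt ar rrt ar rrt ar ar ara rrt ar ar ar ara, which concatenate to the answer.

rrtarrrtarrrtarrrtararararrtarararara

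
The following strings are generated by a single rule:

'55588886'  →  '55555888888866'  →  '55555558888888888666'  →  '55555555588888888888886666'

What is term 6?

55555555555558888888888888888888666666

Each string has the form 5^{2n+1} 8^{3n+1} 6^{n} (n = 1, 2, …).
For term 6, n = 6, so the run lengths are 13, 19, 6.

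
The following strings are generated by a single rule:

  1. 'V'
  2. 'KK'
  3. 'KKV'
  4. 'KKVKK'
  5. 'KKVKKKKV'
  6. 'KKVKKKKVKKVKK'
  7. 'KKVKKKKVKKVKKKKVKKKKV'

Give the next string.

KKVKKKKVKKVKKKKVKKKKVKKVKKKKVKKVKK

From term 3 onward, concatenate the last term with the second-to-last: KK·V = KKV, KKV·KK = KKVKK, …
Continuing: KKVKKKKVKKVKKKKVKKKKV · KKVKKKKVKKVKK gives term 8.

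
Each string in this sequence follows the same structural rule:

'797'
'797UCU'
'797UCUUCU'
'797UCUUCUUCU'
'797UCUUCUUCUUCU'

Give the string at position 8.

Every step adds UCU to the end: s(k+1) = s(k)·UCU.
From 797UCUUCUUCUUCU, 3 further steps: 797UCUUCUUCUUCU → 797UCUUCUUCUUCUUCU → 797UCUUCUUCUUCUUCUUCU → (answer).

797UCUUCUUCUUCUUCUUCUUCU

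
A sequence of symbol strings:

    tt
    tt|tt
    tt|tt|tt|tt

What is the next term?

Each string is two copies of the previous one joined by '|'.
Doubling tt|tt|tt|tt with '|' between the halves:

tt|tt|tt|tt|tt|tt|tt|tt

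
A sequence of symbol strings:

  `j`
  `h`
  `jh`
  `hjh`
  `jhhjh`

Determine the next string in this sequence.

Each term (from the third on) is the two preceding terms concatenated in order: term 3 = j·h = jh.
The next term joins hjh and jhhjh.

hjhjhhjh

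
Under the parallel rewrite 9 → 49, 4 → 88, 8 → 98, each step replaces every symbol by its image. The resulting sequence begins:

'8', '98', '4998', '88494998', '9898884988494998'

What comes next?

Rewriting the 16 symbols of 9898884988494998 one by one yields 49 98 49 98 98 98 88 49 98 98 88 49 88 49 49 98; concatenated:

49984998989888499898884988494998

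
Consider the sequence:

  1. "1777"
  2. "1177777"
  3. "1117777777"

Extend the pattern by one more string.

1111777777777

The n-th term is n 1's then 2n+1 7's (n = 1, 2, …).
For the next term, n = 4, so the run lengths are 4, 9.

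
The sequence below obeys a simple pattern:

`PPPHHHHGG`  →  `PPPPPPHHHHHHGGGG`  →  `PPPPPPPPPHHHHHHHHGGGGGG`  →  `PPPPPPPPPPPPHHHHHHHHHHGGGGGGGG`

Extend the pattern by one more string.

PPPPPPPPPPPPPPPHHHHHHHHHHHHGGGGGGGGGG

Each string has the form P^{3n} H^{2n+2} G^{2n} (n = 1, 2, …).
For the next term, n = 5, so the run lengths are 15, 12, 10.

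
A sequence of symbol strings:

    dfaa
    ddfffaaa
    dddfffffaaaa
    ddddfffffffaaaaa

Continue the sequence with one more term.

dddddfffffffffaaaaaa

Each string has the form d^{n} f^{2n-1} a^{n+1} (n = 1, 2, …).
For the next term, n = 5, so the run lengths are 5, 9, 6.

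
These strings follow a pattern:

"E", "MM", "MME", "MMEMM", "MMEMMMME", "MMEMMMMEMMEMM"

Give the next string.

MMEMMMMEMMEMMMMEMMMME

Each term (from the third on) is the previous term followed by the one before it: term 3 = MM·E = MME.
The next term joins MMEMMMMEMMEMM and MMEMMMME.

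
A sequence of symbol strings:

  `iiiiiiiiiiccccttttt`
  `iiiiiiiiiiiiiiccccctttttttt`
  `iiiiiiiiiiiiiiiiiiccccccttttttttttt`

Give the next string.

Each string has the form i^{4n+2} c^{n+2} t^{3n-1}, where the shown terms are n = 2, 3, 4.
At n = 5 the blocks have lengths 22, 7, 14.

iiiiiiiiiiiiiiiiiiiiiiccccccctttttttttttttt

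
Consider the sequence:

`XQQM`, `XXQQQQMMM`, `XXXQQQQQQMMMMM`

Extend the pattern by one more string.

Each string has the form X^{n} Q^{2n} M^{2n-1} (n = 1, 2, …).
For the next term, n = 4, so the run lengths are 4, 8, 7.

XXXXQQQQQQQQMMMMMMM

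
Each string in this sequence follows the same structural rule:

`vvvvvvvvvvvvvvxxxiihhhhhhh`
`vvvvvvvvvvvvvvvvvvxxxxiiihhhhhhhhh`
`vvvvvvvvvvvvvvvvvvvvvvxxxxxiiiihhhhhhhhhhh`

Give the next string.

Reading off run lengths: v runs 14, 18, 22; x runs 3, 4, 5; i runs 2, 3, 4; h runs 7, 9, 11 — each is linear in n, where the shown terms are n = 3, 4, 5.
For the next term, n = 6, so the run lengths are 26, 6, 5, 13.

vvvvvvvvvvvvvvvvvvvvvvvvvvxxxxxxiiiiihhhhhhhhhhhhh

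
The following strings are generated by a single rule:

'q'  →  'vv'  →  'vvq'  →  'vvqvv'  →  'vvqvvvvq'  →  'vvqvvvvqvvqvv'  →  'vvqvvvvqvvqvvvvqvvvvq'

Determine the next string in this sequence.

Each term (from the third on) is the previous term followed by the one before it: term 3 = vv·q = vvq.
Continuing: vvqvvvvqvvqvvvvqvvvvq · vvqvvvvqvvqvv gives term 8.

vvqvvvvqvvqvvvvqvvvvqvvqvvvvqvvqvv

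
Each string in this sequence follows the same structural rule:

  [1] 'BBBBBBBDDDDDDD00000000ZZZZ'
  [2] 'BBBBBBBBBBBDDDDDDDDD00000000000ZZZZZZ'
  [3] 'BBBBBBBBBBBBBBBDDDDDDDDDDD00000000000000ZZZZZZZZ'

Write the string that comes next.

Term n consists of 4n-1 B's, followed by 2n+3 D's, followed by 3n+2 0's, followed by 2n Z's, where the shown terms are n = 2, 3, 4.
Setting n = 5 gives 19, 13, 17, 10 characters in each block.

BBBBBBBBBBBBBBBBBBBDDDDDDDDDDDDD00000000000000000ZZZZZZZZZZ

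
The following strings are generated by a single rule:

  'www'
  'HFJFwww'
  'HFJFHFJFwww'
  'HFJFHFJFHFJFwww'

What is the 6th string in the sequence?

HFJFHFJFHFJFHFJFHFJFwww

Every step adds HFJF at the front: s(k+1) = HFJF·s(k).
From HFJFHFJFHFJFwww, 2 further steps: HFJFHFJFHFJFwww → HFJFHFJFHFJFHFJFwww → (answer).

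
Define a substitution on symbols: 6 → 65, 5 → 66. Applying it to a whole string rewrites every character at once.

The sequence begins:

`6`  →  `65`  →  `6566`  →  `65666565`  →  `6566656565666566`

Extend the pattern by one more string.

φ(6566656565666566) expands symbol-by-symbol to 65 66 65 65 65 66 65 66 65 66 65 65 65 66 65 65; joining the 16 pieces gives the next term.

65666565656665666566656565666565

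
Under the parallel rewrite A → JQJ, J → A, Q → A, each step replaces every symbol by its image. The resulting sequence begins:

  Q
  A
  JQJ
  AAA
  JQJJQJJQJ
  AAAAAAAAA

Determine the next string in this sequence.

JQJJQJJQJJQJJQJJQJJQJJQJJQJ

Expanding AAAAAAAAA: A→JQJ, A→JQJ, A→JQJ, A→JQJ, A→JQJ, A→JQJ, A→JQJ, A→JQJ, A→JQJ. Concatenated: JQJ JQJ JQJ JQJ JQJ JQJ JQJ JQJ JQJ.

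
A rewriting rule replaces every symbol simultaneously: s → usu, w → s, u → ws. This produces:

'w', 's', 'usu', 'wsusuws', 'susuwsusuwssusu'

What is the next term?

Applying the rule to each of the 15 symbols of susuwsusuwssusu gives the pieces usu ws usu ws s usu ws usu ws s usu usu ws usu ws, which concatenate to the answer.

usuwsusuwssusuwsusuwssusuusuwsusuws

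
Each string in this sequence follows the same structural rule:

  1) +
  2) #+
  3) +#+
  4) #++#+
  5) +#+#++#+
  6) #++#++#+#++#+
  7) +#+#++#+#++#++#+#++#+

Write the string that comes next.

Each term (from the third on) is the two preceding terms concatenated in order: term 3 = +·#+ = +#+.
Continuing: #++#++#+#++#+ · +#+#++#+#++#++#+#++#+ gives term 8.

#++#++#+#++#++#+#++#+#++#++#+#++#+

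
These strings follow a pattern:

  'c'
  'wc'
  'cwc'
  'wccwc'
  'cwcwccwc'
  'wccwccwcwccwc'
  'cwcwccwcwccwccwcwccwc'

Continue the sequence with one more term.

wccwccwcwccwccwcwccwcwccwccwcwccwc

Each term (from the third on) is the two preceding terms concatenated in order: term 3 = c·wc = cwc.
So term 8 is wccwccwcwccwc·cwcwccwcwccwccwcwccwc.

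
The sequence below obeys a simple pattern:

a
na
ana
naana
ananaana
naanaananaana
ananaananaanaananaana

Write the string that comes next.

From term 3 onward, concatenate the second-to-last term with the last: a·na = ana, na·ana = naana, …
The next term joins naanaananaana and ananaananaanaananaana.

naanaananaanaananaananaanaananaana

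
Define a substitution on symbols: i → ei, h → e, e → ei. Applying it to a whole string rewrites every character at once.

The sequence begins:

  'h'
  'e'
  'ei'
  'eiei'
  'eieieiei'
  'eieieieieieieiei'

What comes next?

eieieieieieieieieieieieieieieiei

Applying the rule to each of the 16 symbols of eieieieieieieiei gives the pieces ei ei ei ei ei ei ei ei ei ei ei ei ei ei ei ei, which concatenate to the answer.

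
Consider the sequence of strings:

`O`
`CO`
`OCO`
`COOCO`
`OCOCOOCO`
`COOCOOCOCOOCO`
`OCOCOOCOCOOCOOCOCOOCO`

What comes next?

COOCOOCOCOOCOOCOCOOCOCOOCOOCOCOOCO

Each term (from the third on) is the two preceding terms concatenated in order: term 3 = O·CO = OCO.
So term 8 is COOCOOCOCOOCO·OCOCOOCOCOOCOOCOCOOCO.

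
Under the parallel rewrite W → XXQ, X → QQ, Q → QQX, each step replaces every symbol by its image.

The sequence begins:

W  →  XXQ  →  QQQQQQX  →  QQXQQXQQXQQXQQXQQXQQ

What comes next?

Rewriting the 20 symbols of QQXQQXQQXQQXQQXQQXQQ one by one yields QQX QQX QQ QQX QQX QQ QQX QQX QQ QQX QQX QQ QQX QQX QQ QQX QQX QQ QQX QQX; concatenated:

QQXQQXQQQQXQQXQQQQXQQXQQQQXQQXQQQQXQQXQQQQXQQXQQQQXQQX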